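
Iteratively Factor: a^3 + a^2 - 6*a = (a - 2)*(a^2 + 3*a) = (a - 2)*(a + 3)*(a)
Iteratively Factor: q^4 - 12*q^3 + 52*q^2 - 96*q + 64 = (q - 2)*(q^3 - 10*q^2 + 32*q - 32) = (q - 4)*(q - 2)*(q^2 - 6*q + 8) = (q - 4)*(q - 2)^2*(q - 4)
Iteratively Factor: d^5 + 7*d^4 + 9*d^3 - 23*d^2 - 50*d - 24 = (d + 1)*(d^4 + 6*d^3 + 3*d^2 - 26*d - 24) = (d - 2)*(d + 1)*(d^3 + 8*d^2 + 19*d + 12) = (d - 2)*(d + 1)*(d + 3)*(d^2 + 5*d + 4) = (d - 2)*(d + 1)*(d + 3)*(d + 4)*(d + 1)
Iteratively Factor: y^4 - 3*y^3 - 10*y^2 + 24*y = (y + 3)*(y^3 - 6*y^2 + 8*y) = (y - 4)*(y + 3)*(y^2 - 2*y) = y*(y - 4)*(y + 3)*(y - 2)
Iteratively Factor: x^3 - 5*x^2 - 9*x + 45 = (x + 3)*(x^2 - 8*x + 15) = (x - 3)*(x + 3)*(x - 5)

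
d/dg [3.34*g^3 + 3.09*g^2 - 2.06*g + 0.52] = 10.02*g^2 + 6.18*g - 2.06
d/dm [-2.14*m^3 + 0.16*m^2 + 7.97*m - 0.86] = -6.42*m^2 + 0.32*m + 7.97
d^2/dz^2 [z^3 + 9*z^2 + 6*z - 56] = 6*z + 18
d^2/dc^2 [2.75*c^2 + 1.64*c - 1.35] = 5.50000000000000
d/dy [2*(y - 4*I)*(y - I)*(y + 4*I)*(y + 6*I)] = 8*y^3 + 30*I*y^2 + 88*y + 160*I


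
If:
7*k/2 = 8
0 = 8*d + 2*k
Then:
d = -4/7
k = 16/7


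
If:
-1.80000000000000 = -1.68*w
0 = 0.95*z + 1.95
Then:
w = 1.07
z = -2.05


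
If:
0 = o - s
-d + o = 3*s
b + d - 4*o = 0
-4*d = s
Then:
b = 0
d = 0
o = 0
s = 0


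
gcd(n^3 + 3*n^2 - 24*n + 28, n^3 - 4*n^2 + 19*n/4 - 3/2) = n - 2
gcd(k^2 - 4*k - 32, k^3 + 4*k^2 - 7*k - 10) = 1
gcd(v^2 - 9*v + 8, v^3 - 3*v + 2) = v - 1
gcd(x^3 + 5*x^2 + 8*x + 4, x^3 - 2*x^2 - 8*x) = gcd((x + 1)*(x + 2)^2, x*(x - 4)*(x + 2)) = x + 2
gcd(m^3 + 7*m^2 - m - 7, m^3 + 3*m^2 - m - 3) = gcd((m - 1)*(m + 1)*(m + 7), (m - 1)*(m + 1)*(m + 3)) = m^2 - 1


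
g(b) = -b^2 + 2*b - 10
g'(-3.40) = 8.80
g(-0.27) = -10.61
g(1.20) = -9.04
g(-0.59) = -11.53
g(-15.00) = -265.00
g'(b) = 2 - 2*b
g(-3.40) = -28.36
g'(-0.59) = 3.18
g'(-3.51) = 9.02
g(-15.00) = -265.00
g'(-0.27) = 2.54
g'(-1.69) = 5.38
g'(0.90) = 0.20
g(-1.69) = -16.24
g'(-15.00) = 32.00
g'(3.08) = -4.16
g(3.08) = -13.33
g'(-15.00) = 32.00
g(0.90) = -9.01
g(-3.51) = -29.34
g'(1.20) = -0.40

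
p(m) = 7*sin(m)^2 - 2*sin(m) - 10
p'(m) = 14*sin(m)*cos(m) - 2*cos(m)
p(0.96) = -6.94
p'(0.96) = 5.43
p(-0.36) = -8.43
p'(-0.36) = -6.49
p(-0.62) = -6.47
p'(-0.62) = -8.25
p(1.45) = -5.09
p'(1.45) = 1.43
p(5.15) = -2.45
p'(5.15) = -6.22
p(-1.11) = -2.59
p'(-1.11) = -6.47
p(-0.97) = -3.59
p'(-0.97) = -7.66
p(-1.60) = -1.01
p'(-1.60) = 0.47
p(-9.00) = -7.99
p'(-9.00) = 7.08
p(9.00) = -9.64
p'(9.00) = -3.43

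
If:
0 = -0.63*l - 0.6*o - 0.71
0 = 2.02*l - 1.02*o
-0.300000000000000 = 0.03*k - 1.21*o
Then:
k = -41.19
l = -0.39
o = -0.77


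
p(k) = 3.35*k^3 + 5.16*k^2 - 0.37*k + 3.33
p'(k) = 10.05*k^2 + 10.32*k - 0.37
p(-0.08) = 3.39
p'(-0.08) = -1.13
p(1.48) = 24.94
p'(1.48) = 36.92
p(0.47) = 4.64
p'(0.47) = 6.70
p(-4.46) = -189.58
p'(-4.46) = 153.51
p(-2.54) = -17.34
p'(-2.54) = 38.26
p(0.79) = 7.91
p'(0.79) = 14.06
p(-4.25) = -159.06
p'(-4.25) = 137.30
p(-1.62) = 3.23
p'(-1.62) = 9.29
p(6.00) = 910.47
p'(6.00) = 423.35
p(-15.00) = -10136.37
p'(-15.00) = 2106.08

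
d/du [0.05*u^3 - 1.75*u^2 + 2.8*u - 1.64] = 0.15*u^2 - 3.5*u + 2.8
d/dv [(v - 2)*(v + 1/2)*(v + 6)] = 3*v^2 + 9*v - 10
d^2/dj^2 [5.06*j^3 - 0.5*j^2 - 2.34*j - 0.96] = 30.36*j - 1.0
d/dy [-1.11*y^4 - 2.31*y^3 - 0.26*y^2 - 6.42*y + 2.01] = -4.44*y^3 - 6.93*y^2 - 0.52*y - 6.42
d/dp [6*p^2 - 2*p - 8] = 12*p - 2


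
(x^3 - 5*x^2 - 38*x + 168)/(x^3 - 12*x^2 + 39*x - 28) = (x + 6)/(x - 1)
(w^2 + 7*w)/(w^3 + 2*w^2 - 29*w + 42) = w/(w^2 - 5*w + 6)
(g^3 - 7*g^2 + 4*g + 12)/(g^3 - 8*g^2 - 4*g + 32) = (g^2 - 5*g - 6)/(g^2 - 6*g - 16)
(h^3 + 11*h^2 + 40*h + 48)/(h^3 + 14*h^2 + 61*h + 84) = (h + 4)/(h + 7)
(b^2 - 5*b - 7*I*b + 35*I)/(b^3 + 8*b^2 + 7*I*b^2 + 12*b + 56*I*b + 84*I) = (b^2 + b*(-5 - 7*I) + 35*I)/(b^3 + b^2*(8 + 7*I) + b*(12 + 56*I) + 84*I)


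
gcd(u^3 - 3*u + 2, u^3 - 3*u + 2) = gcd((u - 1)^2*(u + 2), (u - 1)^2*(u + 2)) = u^3 - 3*u + 2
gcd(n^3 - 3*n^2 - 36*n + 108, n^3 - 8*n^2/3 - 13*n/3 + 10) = n - 3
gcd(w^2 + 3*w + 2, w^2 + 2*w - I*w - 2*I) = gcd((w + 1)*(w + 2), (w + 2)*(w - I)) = w + 2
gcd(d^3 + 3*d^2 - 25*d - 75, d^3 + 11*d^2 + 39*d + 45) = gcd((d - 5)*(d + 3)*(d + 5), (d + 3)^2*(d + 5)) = d^2 + 8*d + 15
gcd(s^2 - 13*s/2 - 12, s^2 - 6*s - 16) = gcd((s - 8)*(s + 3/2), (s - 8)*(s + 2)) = s - 8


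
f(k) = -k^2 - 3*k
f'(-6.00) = 9.00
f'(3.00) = -9.00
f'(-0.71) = -1.58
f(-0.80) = 1.76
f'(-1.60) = 0.20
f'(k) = -2*k - 3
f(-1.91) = 2.08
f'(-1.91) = 0.82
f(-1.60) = 2.24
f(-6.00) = -18.00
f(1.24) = -5.26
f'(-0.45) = -2.10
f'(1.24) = -5.48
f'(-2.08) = 1.16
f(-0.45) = 1.15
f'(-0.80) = -1.40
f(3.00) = -18.00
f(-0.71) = 1.63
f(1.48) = -6.63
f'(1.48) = -5.96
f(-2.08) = 1.91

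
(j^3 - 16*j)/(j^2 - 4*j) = j + 4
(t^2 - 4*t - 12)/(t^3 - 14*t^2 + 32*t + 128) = (t - 6)/(t^2 - 16*t + 64)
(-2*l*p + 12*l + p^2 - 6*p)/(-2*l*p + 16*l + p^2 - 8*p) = (p - 6)/(p - 8)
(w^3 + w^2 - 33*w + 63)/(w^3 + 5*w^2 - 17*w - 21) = (w - 3)/(w + 1)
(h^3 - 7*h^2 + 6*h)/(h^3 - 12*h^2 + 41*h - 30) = h/(h - 5)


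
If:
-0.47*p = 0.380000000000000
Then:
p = -0.81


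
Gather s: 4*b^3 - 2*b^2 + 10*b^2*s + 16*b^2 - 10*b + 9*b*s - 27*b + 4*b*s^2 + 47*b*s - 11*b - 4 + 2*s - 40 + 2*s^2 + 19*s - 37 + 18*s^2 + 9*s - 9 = 4*b^3 + 14*b^2 - 48*b + s^2*(4*b + 20) + s*(10*b^2 + 56*b + 30) - 90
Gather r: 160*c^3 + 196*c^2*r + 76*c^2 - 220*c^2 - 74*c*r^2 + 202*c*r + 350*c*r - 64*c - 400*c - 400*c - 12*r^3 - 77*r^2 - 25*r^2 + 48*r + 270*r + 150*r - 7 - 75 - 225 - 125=160*c^3 - 144*c^2 - 864*c - 12*r^3 + r^2*(-74*c - 102) + r*(196*c^2 + 552*c + 468) - 432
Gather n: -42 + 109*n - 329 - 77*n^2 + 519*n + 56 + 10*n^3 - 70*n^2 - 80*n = 10*n^3 - 147*n^2 + 548*n - 315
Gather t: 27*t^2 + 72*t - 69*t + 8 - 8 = 27*t^2 + 3*t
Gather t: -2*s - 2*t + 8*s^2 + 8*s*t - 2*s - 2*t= 8*s^2 - 4*s + t*(8*s - 4)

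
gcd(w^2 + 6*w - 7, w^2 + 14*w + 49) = w + 7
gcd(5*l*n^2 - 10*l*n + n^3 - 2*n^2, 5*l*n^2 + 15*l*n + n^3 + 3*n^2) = 5*l*n + n^2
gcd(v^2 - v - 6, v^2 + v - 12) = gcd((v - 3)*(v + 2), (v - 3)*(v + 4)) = v - 3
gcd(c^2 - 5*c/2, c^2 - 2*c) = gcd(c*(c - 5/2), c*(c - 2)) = c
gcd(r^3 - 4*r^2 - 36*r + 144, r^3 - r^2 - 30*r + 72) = r^2 + 2*r - 24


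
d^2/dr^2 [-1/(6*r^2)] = -1/r^4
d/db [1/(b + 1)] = -1/(b + 1)^2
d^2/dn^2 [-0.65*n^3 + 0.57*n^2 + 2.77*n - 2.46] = 1.14 - 3.9*n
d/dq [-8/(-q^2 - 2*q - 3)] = 16*(-q - 1)/(q^2 + 2*q + 3)^2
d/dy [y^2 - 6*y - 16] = 2*y - 6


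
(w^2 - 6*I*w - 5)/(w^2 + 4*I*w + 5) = (w - 5*I)/(w + 5*I)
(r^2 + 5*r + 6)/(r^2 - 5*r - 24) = (r + 2)/(r - 8)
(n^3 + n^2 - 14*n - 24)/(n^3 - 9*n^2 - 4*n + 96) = (n + 2)/(n - 8)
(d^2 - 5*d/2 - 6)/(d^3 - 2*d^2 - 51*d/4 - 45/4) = 2*(d - 4)/(2*d^2 - 7*d - 15)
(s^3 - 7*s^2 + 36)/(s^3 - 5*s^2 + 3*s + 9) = (s^2 - 4*s - 12)/(s^2 - 2*s - 3)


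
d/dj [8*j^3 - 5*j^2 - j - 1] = 24*j^2 - 10*j - 1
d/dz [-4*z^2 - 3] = -8*z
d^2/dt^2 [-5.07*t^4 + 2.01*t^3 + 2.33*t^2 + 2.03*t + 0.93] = -60.84*t^2 + 12.06*t + 4.66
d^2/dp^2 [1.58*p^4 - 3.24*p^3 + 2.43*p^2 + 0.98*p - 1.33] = 18.96*p^2 - 19.44*p + 4.86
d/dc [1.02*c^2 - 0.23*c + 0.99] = 2.04*c - 0.23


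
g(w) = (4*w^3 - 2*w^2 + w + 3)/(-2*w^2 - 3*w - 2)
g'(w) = (4*w + 3)*(4*w^3 - 2*w^2 + w + 3)/(-2*w^2 - 3*w - 2)^2 + (12*w^2 - 4*w + 1)/(-2*w^2 - 3*w - 2)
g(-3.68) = 12.59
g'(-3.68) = -1.70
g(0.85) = -0.81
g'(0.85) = -0.18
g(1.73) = -1.48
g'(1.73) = -1.16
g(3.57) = -4.27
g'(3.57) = -1.72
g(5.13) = -7.08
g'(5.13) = -1.85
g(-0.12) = -1.70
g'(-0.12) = 1.58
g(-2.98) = 11.42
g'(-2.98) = -1.63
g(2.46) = -2.46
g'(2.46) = -1.50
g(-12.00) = 28.38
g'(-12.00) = -1.97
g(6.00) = -8.71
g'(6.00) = -1.89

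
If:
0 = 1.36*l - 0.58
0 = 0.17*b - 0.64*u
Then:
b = 3.76470588235294*u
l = 0.43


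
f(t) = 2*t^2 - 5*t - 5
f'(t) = 4*t - 5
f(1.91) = -7.25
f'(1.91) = 2.64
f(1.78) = -7.56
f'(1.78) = 2.12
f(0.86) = -7.82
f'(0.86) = -1.56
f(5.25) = 23.88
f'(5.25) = 16.00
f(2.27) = -6.04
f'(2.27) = 4.08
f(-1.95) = 12.36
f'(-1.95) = -12.80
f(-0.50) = -2.00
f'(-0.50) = -7.00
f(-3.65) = 39.90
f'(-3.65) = -19.60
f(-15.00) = 520.00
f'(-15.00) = -65.00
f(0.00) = -5.00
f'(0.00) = -5.00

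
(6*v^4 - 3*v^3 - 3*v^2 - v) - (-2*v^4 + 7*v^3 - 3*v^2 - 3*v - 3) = 8*v^4 - 10*v^3 + 2*v + 3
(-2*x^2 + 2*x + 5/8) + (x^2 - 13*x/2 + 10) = -x^2 - 9*x/2 + 85/8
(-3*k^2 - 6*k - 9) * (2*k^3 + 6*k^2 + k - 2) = -6*k^5 - 30*k^4 - 57*k^3 - 54*k^2 + 3*k + 18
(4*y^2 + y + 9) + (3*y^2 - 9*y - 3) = 7*y^2 - 8*y + 6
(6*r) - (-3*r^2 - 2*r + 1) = 3*r^2 + 8*r - 1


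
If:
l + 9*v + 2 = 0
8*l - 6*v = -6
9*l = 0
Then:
No Solution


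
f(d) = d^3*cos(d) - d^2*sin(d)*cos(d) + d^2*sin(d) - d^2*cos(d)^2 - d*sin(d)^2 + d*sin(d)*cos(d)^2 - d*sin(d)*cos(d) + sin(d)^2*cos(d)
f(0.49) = -0.01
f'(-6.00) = 202.76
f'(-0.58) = 0.32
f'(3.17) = -62.05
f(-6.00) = -239.58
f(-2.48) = 4.23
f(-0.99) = -0.33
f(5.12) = 31.70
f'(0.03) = -0.00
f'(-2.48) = -14.81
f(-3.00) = 16.26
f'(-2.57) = -17.45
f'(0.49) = -0.03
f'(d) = -d^3*sin(d) + d^2*sin(d)^2 + 2*d^2*sin(d)*cos(d) - d^2*cos(d)^2 + 4*d^2*cos(d) - 2*d*sin(d)^2*cos(d) + d*sin(d)^2 - 4*d*sin(d)*cos(d) + 2*d*sin(d) + d*cos(d)^3 - 3*d*cos(d)^2 - sin(d)^3 - sin(d)^2 + 3*sin(d)*cos(d)^2 - sin(d)*cos(d)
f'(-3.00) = -32.07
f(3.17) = -42.64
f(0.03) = -0.00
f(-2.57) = 5.68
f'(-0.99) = 1.06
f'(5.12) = 160.40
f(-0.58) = -0.05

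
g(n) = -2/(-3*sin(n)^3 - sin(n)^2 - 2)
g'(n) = -2*(9*sin(n)^2*cos(n) + 2*sin(n)*cos(n))/(-3*sin(n)^3 - sin(n)^2 - 2)^2 = -2*(9*sin(n) + 2)*sin(n)*cos(n)/(3*sin(n)^3 + sin(n)^2 + 2)^2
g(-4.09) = 0.47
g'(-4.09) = 0.48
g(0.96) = 0.46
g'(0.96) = -0.47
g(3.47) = 1.00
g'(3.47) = 0.14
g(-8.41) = 2.26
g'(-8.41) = 6.49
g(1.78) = 0.35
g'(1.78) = 0.13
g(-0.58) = 1.11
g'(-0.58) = -0.82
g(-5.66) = 0.68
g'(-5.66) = -0.80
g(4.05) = 1.74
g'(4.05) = 3.73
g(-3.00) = 0.99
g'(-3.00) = -0.05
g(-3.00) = 0.99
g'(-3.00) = -0.05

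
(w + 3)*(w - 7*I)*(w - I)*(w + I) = w^4 + 3*w^3 - 7*I*w^3 + w^2 - 21*I*w^2 + 3*w - 7*I*w - 21*I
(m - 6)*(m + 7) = m^2 + m - 42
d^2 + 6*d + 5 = (d + 1)*(d + 5)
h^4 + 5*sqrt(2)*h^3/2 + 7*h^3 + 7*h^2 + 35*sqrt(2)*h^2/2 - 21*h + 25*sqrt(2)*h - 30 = (h + 2)*(h + 5)*(h - sqrt(2)/2)*(h + 3*sqrt(2))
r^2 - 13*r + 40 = (r - 8)*(r - 5)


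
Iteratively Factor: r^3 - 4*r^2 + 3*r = (r - 3)*(r^2 - r) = r*(r - 3)*(r - 1)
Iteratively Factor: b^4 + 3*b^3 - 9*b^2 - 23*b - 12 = (b + 1)*(b^3 + 2*b^2 - 11*b - 12) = (b - 3)*(b + 1)*(b^2 + 5*b + 4) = (b - 3)*(b + 1)*(b + 4)*(b + 1)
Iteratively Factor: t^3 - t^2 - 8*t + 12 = (t + 3)*(t^2 - 4*t + 4) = (t - 2)*(t + 3)*(t - 2)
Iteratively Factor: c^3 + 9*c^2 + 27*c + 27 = (c + 3)*(c^2 + 6*c + 9) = (c + 3)^2*(c + 3)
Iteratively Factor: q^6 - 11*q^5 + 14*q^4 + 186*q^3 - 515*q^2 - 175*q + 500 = (q + 4)*(q^5 - 15*q^4 + 74*q^3 - 110*q^2 - 75*q + 125) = (q - 5)*(q + 4)*(q^4 - 10*q^3 + 24*q^2 + 10*q - 25) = (q - 5)*(q + 1)*(q + 4)*(q^3 - 11*q^2 + 35*q - 25) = (q - 5)^2*(q + 1)*(q + 4)*(q^2 - 6*q + 5) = (q - 5)^3*(q + 1)*(q + 4)*(q - 1)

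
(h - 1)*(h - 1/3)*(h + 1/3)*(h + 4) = h^4 + 3*h^3 - 37*h^2/9 - h/3 + 4/9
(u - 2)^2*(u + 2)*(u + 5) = u^4 + 3*u^3 - 14*u^2 - 12*u + 40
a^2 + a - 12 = (a - 3)*(a + 4)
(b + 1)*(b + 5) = b^2 + 6*b + 5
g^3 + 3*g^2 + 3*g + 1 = (g + 1)^3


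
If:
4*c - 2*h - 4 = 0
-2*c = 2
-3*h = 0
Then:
No Solution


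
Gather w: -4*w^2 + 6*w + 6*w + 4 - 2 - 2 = -4*w^2 + 12*w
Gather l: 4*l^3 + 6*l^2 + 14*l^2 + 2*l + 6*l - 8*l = 4*l^3 + 20*l^2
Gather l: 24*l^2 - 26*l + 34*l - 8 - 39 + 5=24*l^2 + 8*l - 42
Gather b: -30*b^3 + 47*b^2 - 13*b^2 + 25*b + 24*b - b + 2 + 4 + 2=-30*b^3 + 34*b^2 + 48*b + 8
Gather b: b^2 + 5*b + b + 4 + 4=b^2 + 6*b + 8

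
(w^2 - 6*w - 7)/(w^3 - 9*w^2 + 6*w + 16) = (w - 7)/(w^2 - 10*w + 16)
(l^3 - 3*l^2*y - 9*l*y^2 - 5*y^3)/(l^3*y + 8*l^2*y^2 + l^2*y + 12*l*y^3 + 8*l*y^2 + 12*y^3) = (l^3 - 3*l^2*y - 9*l*y^2 - 5*y^3)/(y*(l^3 + 8*l^2*y + l^2 + 12*l*y^2 + 8*l*y + 12*y^2))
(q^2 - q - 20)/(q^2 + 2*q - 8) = (q - 5)/(q - 2)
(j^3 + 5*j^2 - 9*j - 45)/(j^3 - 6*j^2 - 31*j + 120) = (j + 3)/(j - 8)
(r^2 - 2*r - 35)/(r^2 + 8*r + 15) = (r - 7)/(r + 3)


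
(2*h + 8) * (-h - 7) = -2*h^2 - 22*h - 56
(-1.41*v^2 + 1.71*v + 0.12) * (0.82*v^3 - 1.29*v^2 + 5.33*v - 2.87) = -1.1562*v^5 + 3.2211*v^4 - 9.6228*v^3 + 13.0062*v^2 - 4.2681*v - 0.3444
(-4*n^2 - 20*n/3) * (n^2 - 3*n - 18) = -4*n^4 + 16*n^3/3 + 92*n^2 + 120*n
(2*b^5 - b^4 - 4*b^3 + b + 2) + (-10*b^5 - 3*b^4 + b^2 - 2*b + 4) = -8*b^5 - 4*b^4 - 4*b^3 + b^2 - b + 6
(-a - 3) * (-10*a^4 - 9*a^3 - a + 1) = 10*a^5 + 39*a^4 + 27*a^3 + a^2 + 2*a - 3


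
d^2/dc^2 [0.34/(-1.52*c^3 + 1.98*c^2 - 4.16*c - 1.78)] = ((3.1008*c - 1.3464)*(1.52*c^3 - 1.98*c^2 + 4.16*c + 1.78) - 0.34*(4.56*c^2 - 3.96*c + 4.16)*(9.12*c^2 - 7.92*c + 8.32))/(1.52*c^3 - 1.98*c^2 + 4.16*c + 1.78)^3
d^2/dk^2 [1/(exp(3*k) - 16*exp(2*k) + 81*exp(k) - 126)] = ((-9*exp(2*k) + 64*exp(k) - 81)*(exp(3*k) - 16*exp(2*k) + 81*exp(k) - 126) + 2*(3*exp(2*k) - 32*exp(k) + 81)^2*exp(k))*exp(k)/(exp(3*k) - 16*exp(2*k) + 81*exp(k) - 126)^3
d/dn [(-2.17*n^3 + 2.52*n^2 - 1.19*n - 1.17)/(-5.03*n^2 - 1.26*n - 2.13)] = (10.9151*n^4 + 5.4684*n^3 + 4.7054*n^2 - 22.5054*n + 1.0605)/(25.3009*n^4 + 12.6756*n^3 + 23.0154*n^2 + 5.3676*n + 4.5369)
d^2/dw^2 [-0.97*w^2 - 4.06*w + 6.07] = -1.94000000000000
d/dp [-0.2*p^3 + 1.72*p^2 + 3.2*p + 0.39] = -0.6*p^2 + 3.44*p + 3.2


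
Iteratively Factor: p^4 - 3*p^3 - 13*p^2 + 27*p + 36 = (p - 3)*(p^3 - 13*p - 12) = (p - 3)*(p + 3)*(p^2 - 3*p - 4) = (p - 3)*(p + 1)*(p + 3)*(p - 4)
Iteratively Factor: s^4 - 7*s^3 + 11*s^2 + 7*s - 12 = (s - 3)*(s^3 - 4*s^2 - s + 4) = (s - 4)*(s - 3)*(s^2 - 1) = (s - 4)*(s - 3)*(s + 1)*(s - 1)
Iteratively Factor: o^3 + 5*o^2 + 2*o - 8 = (o - 1)*(o^2 + 6*o + 8) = (o - 1)*(o + 4)*(o + 2)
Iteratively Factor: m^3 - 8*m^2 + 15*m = (m)*(m^2 - 8*m + 15) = m*(m - 3)*(m - 5)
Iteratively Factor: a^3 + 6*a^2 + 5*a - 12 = (a + 4)*(a^2 + 2*a - 3) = (a + 3)*(a + 4)*(a - 1)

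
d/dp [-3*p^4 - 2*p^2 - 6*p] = -12*p^3 - 4*p - 6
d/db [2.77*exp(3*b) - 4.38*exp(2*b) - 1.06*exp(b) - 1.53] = (8.31*exp(2*b) - 8.76*exp(b) - 1.06)*exp(b)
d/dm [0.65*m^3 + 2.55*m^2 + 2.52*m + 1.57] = 1.95*m^2 + 5.1*m + 2.52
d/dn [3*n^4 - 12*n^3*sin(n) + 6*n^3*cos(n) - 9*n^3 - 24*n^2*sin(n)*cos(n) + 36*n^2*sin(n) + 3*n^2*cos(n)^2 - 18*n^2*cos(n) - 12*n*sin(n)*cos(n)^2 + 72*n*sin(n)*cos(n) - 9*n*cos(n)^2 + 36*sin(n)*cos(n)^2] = -6*n^3*sin(n) - 12*n^3*cos(n) + 12*n^3 - 18*n^2*sin(n) - 3*n^2*sin(2*n) + 54*n^2*cos(n) - 24*n^2*cos(2*n) - 27*n^2 + 72*n*sin(n) - 15*n*sin(2*n) - 39*n*cos(n) + 75*n*cos(2*n) - 9*n*cos(3*n) + 3*n - 3*sin(n) + 36*sin(2*n) - 3*sin(3*n) + 9*cos(n) - 9*cos(2*n)/2 + 27*cos(3*n) - 9/2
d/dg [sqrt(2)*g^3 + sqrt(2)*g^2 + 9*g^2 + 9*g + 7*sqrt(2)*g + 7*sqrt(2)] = 3*sqrt(2)*g^2 + 2*sqrt(2)*g + 18*g + 9 + 7*sqrt(2)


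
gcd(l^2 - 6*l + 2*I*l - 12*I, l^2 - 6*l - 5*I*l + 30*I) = l - 6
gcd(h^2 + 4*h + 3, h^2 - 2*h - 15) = h + 3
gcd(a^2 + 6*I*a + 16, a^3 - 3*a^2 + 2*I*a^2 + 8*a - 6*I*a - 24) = a - 2*I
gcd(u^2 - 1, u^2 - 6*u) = 1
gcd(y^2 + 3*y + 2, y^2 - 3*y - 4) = y + 1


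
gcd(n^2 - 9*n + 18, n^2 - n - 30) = n - 6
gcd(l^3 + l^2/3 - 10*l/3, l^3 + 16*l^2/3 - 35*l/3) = l^2 - 5*l/3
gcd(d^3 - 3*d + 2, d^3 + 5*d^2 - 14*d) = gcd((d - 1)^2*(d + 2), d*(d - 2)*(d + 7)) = 1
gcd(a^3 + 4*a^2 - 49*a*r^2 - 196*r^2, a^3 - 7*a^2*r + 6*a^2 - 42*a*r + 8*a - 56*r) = -a^2 + 7*a*r - 4*a + 28*r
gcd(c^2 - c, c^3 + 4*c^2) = c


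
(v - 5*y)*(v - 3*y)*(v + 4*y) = v^3 - 4*v^2*y - 17*v*y^2 + 60*y^3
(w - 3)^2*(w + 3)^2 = w^4 - 18*w^2 + 81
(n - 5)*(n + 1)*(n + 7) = n^3 + 3*n^2 - 33*n - 35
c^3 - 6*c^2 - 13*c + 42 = (c - 7)*(c - 2)*(c + 3)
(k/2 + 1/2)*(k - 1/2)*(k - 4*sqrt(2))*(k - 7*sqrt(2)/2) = k^4/2 - 15*sqrt(2)*k^3/4 + k^3/4 - 15*sqrt(2)*k^2/8 + 55*k^2/4 + 15*sqrt(2)*k/8 + 7*k - 7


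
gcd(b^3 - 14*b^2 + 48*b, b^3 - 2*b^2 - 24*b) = b^2 - 6*b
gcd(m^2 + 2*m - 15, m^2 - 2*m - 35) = m + 5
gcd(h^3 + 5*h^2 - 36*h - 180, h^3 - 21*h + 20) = h + 5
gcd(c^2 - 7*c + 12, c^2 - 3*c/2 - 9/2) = c - 3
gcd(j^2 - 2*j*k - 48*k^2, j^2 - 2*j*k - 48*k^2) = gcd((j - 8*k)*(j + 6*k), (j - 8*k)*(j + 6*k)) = j^2 - 2*j*k - 48*k^2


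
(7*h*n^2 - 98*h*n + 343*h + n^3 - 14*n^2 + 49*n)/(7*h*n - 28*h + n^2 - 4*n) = (n^2 - 14*n + 49)/(n - 4)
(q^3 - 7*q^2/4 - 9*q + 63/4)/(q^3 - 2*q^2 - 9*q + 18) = (q - 7/4)/(q - 2)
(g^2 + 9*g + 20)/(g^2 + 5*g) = (g + 4)/g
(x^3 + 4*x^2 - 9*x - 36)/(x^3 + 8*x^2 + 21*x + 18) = (x^2 + x - 12)/(x^2 + 5*x + 6)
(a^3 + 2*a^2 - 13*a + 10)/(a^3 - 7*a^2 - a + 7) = (a^2 + 3*a - 10)/(a^2 - 6*a - 7)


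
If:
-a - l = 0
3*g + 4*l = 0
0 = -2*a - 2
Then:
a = -1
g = -4/3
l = 1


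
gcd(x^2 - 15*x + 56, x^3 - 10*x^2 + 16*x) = x - 8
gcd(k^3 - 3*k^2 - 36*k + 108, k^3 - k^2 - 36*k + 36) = k^2 - 36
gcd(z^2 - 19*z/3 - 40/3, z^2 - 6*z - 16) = z - 8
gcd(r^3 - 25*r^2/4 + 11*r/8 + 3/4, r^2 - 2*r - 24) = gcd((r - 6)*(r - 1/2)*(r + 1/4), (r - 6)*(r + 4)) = r - 6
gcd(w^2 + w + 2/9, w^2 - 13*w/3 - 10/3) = w + 2/3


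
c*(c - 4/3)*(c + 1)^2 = c^4 + 2*c^3/3 - 5*c^2/3 - 4*c/3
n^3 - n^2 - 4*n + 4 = (n - 2)*(n - 1)*(n + 2)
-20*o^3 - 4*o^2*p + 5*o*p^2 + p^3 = (-2*o + p)*(2*o + p)*(5*o + p)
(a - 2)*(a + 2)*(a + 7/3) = a^3 + 7*a^2/3 - 4*a - 28/3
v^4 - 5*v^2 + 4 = (v - 2)*(v - 1)*(v + 1)*(v + 2)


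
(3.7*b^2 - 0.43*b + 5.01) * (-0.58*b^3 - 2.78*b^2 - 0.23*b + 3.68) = -2.146*b^5 - 10.0366*b^4 - 2.5614*b^3 - 0.212899999999996*b^2 - 2.7347*b + 18.4368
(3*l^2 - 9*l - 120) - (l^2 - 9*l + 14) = 2*l^2 - 134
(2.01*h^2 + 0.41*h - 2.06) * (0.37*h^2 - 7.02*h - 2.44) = 0.7437*h^4 - 13.9585*h^3 - 8.5448*h^2 + 13.4608*h + 5.0264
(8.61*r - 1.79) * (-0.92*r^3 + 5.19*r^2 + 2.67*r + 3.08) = -7.9212*r^4 + 46.3327*r^3 + 13.6986*r^2 + 21.7395*r - 5.5132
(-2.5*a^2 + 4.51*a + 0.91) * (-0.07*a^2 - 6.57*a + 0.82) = 0.175*a^4 + 16.1093*a^3 - 31.7444*a^2 - 2.2805*a + 0.7462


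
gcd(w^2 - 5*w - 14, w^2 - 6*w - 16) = w + 2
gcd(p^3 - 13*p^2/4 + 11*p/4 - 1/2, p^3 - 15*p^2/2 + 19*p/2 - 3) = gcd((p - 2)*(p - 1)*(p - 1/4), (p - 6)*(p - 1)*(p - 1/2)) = p - 1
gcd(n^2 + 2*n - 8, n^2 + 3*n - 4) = n + 4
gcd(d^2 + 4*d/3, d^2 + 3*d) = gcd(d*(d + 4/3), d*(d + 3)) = d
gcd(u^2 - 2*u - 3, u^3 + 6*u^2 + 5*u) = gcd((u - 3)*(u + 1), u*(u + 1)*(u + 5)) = u + 1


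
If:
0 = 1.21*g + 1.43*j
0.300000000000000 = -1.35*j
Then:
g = 0.26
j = -0.22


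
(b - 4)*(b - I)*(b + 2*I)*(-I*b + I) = -I*b^4 + b^3 + 5*I*b^3 - 5*b^2 - 6*I*b^2 + 4*b + 10*I*b - 8*I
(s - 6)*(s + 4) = s^2 - 2*s - 24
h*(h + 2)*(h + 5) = h^3 + 7*h^2 + 10*h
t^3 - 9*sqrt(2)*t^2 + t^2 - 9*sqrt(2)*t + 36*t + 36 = (t + 1)*(t - 6*sqrt(2))*(t - 3*sqrt(2))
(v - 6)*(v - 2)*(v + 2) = v^3 - 6*v^2 - 4*v + 24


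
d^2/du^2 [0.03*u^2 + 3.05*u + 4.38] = 0.0600000000000000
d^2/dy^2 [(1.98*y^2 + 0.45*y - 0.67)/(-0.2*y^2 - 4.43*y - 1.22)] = (-1.11022302462516e-16*y^4 + 3.47256*y^3 + 3.05952000000002*y^2 + 4.22052000000001*y + 24.940482)/(0.008*y^6 + 0.5316*y^5 + 11.92134*y^4 + 93.423827*y^3 + 72.720174*y^2 + 19.780836*y + 1.815848)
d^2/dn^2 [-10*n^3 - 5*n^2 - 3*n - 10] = -60*n - 10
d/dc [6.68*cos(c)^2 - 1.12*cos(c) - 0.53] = (1.12 - 13.36*cos(c))*sin(c)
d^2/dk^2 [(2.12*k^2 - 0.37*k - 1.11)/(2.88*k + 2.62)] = (7.105427357601e-15*k + 16.275232)/(23.887872*k^3 + 65.193984*k^2 + 59.308416*k + 17.984728)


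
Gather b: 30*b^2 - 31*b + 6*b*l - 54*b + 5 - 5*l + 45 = 30*b^2 + b*(6*l - 85) - 5*l + 50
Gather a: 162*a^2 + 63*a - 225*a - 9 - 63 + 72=162*a^2 - 162*a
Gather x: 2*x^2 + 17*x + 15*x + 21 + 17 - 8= 2*x^2 + 32*x + 30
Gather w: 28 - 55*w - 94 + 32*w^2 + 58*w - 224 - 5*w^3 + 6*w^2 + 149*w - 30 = -5*w^3 + 38*w^2 + 152*w - 320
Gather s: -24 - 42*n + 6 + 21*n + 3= -21*n - 15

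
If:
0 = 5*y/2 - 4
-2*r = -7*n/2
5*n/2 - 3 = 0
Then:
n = 6/5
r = 21/10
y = 8/5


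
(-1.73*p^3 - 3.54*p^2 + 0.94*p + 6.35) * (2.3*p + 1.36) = -3.979*p^4 - 10.4948*p^3 - 2.6524*p^2 + 15.8834*p + 8.636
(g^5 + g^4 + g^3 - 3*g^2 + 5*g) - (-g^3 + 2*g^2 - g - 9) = g^5 + g^4 + 2*g^3 - 5*g^2 + 6*g + 9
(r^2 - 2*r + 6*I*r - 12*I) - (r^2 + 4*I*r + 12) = -2*r + 2*I*r - 12 - 12*I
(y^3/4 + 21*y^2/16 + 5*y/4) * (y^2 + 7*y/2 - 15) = y^5/4 + 35*y^4/16 + 67*y^3/32 - 245*y^2/16 - 75*y/4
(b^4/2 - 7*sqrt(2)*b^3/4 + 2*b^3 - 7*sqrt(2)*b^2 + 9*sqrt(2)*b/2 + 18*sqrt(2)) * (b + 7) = b^5/2 - 7*sqrt(2)*b^4/4 + 11*b^4/2 - 77*sqrt(2)*b^3/4 + 14*b^3 - 89*sqrt(2)*b^2/2 + 99*sqrt(2)*b/2 + 126*sqrt(2)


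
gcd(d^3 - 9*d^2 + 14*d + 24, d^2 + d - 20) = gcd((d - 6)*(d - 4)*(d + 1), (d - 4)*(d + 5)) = d - 4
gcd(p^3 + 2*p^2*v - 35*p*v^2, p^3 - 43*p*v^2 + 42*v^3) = p + 7*v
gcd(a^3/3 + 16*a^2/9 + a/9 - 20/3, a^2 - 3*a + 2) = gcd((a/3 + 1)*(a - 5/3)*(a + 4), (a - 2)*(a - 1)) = 1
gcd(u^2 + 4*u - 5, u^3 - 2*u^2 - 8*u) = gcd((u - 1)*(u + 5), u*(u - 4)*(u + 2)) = 1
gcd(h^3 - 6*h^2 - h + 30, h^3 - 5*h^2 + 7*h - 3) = h - 3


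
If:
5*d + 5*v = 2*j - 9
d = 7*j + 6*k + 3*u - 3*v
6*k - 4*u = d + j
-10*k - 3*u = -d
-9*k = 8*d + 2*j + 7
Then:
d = -7493/12938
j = -9119/12938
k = -688/6469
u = 2089/12938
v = -19443/12938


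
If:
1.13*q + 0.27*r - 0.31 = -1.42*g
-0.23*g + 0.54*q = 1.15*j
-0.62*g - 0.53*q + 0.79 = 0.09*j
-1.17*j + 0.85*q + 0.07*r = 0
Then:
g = 0.64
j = 0.20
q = 0.71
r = -5.18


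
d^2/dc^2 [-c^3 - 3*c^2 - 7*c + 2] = -6*c - 6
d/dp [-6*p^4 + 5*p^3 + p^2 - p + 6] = -24*p^3 + 15*p^2 + 2*p - 1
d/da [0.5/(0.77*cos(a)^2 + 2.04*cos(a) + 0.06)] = (0.77*cos(a) + 1.02)*sin(a)/(0.77*cos(a)^2 + 2.04*cos(a) + 0.06)^2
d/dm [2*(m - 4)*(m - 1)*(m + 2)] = 6*m^2 - 12*m - 12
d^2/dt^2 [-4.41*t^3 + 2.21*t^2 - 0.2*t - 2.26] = 4.42 - 26.46*t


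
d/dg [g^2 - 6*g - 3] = 2*g - 6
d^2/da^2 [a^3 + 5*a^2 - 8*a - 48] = 6*a + 10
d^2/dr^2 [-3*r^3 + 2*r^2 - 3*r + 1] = 4 - 18*r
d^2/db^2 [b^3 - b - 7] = 6*b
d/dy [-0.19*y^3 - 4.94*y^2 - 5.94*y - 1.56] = -0.57*y^2 - 9.88*y - 5.94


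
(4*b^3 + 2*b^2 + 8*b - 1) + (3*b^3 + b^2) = 7*b^3 + 3*b^2 + 8*b - 1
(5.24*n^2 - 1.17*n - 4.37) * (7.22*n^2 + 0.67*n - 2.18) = 37.8328*n^4 - 4.9366*n^3 - 43.7585*n^2 - 0.3773*n + 9.5266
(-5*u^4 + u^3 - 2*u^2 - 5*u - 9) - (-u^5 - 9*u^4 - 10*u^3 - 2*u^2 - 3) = u^5 + 4*u^4 + 11*u^3 - 5*u - 6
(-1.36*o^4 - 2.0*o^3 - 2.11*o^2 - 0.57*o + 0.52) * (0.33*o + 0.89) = -0.4488*o^5 - 1.8704*o^4 - 2.4763*o^3 - 2.066*o^2 - 0.3357*o + 0.4628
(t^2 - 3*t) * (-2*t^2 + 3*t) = -2*t^4 + 9*t^3 - 9*t^2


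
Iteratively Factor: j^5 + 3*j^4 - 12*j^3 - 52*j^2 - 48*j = (j - 4)*(j^4 + 7*j^3 + 16*j^2 + 12*j) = (j - 4)*(j + 3)*(j^3 + 4*j^2 + 4*j) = j*(j - 4)*(j + 3)*(j^2 + 4*j + 4) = j*(j - 4)*(j + 2)*(j + 3)*(j + 2)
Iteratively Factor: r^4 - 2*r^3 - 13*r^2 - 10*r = (r + 2)*(r^3 - 4*r^2 - 5*r) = (r + 1)*(r + 2)*(r^2 - 5*r) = r*(r + 1)*(r + 2)*(r - 5)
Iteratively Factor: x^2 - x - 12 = (x - 4)*(x + 3)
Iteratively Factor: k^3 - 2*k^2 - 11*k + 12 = (k - 4)*(k^2 + 2*k - 3) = (k - 4)*(k - 1)*(k + 3)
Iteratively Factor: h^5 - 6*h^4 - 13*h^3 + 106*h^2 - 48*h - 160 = (h - 2)*(h^4 - 4*h^3 - 21*h^2 + 64*h + 80) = (h - 2)*(h + 1)*(h^3 - 5*h^2 - 16*h + 80) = (h - 5)*(h - 2)*(h + 1)*(h^2 - 16) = (h - 5)*(h - 2)*(h + 1)*(h + 4)*(h - 4)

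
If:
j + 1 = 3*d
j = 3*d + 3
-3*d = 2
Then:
No Solution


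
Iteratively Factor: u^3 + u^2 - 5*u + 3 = (u + 3)*(u^2 - 2*u + 1) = (u - 1)*(u + 3)*(u - 1)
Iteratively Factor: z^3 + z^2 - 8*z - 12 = (z + 2)*(z^2 - z - 6) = (z + 2)^2*(z - 3)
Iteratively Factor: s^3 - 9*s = (s + 3)*(s^2 - 3*s) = (s - 3)*(s + 3)*(s)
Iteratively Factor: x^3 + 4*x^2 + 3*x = (x)*(x^2 + 4*x + 3) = x*(x + 3)*(x + 1)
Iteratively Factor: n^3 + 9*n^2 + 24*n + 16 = (n + 1)*(n^2 + 8*n + 16) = (n + 1)*(n + 4)*(n + 4)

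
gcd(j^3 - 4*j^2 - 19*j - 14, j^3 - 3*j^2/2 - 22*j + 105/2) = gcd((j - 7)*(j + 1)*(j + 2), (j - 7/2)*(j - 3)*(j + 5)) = 1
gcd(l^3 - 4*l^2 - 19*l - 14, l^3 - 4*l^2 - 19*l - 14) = l^3 - 4*l^2 - 19*l - 14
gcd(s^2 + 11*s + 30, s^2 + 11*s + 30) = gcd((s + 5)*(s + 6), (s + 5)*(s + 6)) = s^2 + 11*s + 30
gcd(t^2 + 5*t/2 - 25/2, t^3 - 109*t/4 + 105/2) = t - 5/2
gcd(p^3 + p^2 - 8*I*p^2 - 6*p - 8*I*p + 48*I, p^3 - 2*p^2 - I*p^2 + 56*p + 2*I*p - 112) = p^2 + p*(-2 - 8*I) + 16*I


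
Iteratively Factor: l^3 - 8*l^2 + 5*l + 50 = (l + 2)*(l^2 - 10*l + 25) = (l - 5)*(l + 2)*(l - 5)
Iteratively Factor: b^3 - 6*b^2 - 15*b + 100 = (b - 5)*(b^2 - b - 20) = (b - 5)^2*(b + 4)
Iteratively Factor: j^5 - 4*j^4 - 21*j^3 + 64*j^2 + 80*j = (j - 5)*(j^4 + j^3 - 16*j^2 - 16*j) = (j - 5)*(j + 1)*(j^3 - 16*j) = j*(j - 5)*(j + 1)*(j^2 - 16) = j*(j - 5)*(j + 1)*(j + 4)*(j - 4)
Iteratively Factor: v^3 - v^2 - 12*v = (v + 3)*(v^2 - 4*v) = (v - 4)*(v + 3)*(v)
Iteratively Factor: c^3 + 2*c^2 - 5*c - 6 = (c + 3)*(c^2 - c - 2) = (c - 2)*(c + 3)*(c + 1)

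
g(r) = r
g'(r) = 1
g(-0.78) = -0.78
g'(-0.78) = 1.00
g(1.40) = 1.40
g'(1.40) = 1.00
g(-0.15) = -0.15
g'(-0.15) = 1.00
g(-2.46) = -2.46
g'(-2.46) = 1.00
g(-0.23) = -0.23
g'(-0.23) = 1.00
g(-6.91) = -6.91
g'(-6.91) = 1.00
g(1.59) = 1.59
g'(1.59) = 1.00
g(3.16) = 3.16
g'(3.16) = 1.00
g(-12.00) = -12.00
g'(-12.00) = 1.00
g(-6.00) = -6.00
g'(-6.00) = 1.00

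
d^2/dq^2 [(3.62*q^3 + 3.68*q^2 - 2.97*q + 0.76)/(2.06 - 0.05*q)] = (-0.0181*q^3 + 2.23716*q^2 - 92.170992*q - 30.624876)/(0.000125*q^3 - 0.01545*q^2 + 0.63654*q - 8.741816)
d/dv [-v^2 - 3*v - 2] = -2*v - 3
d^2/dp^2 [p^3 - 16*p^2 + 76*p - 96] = 6*p - 32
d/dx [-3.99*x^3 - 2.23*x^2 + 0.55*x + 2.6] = -11.97*x^2 - 4.46*x + 0.55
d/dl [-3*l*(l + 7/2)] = -6*l - 21/2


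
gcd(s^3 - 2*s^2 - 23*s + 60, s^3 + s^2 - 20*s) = s^2 + s - 20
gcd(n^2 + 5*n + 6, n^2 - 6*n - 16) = n + 2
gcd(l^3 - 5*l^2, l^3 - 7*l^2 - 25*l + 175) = l - 5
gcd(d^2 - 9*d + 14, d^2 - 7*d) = d - 7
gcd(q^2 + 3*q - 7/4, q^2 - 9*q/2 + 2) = q - 1/2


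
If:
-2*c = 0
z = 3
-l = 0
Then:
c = 0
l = 0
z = 3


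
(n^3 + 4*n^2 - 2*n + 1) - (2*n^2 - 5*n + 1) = n^3 + 2*n^2 + 3*n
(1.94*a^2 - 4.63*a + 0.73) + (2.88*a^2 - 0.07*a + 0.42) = 4.82*a^2 - 4.7*a + 1.15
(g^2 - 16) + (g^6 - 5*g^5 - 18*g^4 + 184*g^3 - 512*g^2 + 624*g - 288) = g^6 - 5*g^5 - 18*g^4 + 184*g^3 - 511*g^2 + 624*g - 304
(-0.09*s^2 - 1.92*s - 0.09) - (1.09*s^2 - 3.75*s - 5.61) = -1.18*s^2 + 1.83*s + 5.52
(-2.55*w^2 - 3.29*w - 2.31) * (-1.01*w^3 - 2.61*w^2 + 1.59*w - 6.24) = 2.5755*w^5 + 9.9784*w^4 + 6.8655*w^3 + 16.71*w^2 + 16.8567*w + 14.4144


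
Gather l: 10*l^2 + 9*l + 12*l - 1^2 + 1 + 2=10*l^2 + 21*l + 2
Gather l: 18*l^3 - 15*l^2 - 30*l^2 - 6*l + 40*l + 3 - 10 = 18*l^3 - 45*l^2 + 34*l - 7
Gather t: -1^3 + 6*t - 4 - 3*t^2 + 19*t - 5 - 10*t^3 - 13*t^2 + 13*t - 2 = -10*t^3 - 16*t^2 + 38*t - 12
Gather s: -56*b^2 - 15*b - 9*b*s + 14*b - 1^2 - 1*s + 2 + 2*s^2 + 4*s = -56*b^2 - b + 2*s^2 + s*(3 - 9*b) + 1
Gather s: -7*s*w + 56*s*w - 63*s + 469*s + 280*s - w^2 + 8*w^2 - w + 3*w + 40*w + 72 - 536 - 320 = s*(49*w + 686) + 7*w^2 + 42*w - 784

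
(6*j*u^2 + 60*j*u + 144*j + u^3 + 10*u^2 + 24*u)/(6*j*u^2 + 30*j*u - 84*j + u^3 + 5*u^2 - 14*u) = (u^2 + 10*u + 24)/(u^2 + 5*u - 14)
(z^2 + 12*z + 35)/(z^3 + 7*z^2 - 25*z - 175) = 1/(z - 5)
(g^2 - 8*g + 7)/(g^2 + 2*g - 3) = (g - 7)/(g + 3)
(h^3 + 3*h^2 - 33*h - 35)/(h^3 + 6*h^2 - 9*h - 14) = (h - 5)/(h - 2)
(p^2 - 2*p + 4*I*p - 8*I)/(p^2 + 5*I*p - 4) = (p - 2)/(p + I)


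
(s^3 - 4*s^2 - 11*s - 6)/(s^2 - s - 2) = (s^2 - 5*s - 6)/(s - 2)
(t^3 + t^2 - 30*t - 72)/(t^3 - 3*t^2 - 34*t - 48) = (t^2 - 2*t - 24)/(t^2 - 6*t - 16)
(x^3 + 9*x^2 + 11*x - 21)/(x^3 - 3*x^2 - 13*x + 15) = (x + 7)/(x - 5)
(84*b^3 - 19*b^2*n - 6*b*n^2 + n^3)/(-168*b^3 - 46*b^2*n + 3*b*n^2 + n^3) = (-3*b + n)/(6*b + n)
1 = 1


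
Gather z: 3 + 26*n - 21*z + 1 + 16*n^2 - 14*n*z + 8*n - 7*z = 16*n^2 + 34*n + z*(-14*n - 28) + 4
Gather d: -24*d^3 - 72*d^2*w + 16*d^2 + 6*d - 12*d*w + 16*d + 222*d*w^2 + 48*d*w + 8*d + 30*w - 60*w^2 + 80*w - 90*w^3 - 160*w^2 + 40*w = -24*d^3 + d^2*(16 - 72*w) + d*(222*w^2 + 36*w + 30) - 90*w^3 - 220*w^2 + 150*w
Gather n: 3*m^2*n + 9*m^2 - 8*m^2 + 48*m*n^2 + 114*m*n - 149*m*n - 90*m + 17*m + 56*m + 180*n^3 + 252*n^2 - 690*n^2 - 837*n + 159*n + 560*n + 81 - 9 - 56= m^2 - 17*m + 180*n^3 + n^2*(48*m - 438) + n*(3*m^2 - 35*m - 118) + 16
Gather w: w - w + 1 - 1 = 0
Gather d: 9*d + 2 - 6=9*d - 4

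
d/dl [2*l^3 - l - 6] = 6*l^2 - 1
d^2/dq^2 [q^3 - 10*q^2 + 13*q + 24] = 6*q - 20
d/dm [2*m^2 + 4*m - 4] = 4*m + 4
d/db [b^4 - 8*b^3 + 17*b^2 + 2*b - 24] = 4*b^3 - 24*b^2 + 34*b + 2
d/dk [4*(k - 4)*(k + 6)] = 8*k + 8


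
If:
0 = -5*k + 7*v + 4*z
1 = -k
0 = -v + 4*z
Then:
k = -1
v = -5/8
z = -5/32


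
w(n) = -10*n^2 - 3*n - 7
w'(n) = -20*n - 3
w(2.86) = -97.38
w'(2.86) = -60.20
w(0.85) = -16.78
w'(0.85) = -20.00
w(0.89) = -17.59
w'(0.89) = -20.80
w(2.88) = -98.58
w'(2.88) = -60.60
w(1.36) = -29.58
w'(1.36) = -30.20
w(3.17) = -117.00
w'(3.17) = -66.40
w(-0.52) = -8.14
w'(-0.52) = 7.40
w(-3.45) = -115.68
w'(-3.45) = 66.00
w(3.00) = -106.00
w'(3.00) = -63.00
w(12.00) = -1483.00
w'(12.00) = -243.00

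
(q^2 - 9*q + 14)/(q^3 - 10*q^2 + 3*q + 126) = (q - 2)/(q^2 - 3*q - 18)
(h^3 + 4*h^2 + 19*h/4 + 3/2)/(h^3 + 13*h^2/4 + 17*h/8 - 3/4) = 2*(2*h + 1)/(4*h - 1)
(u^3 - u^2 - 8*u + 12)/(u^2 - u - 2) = (u^2 + u - 6)/(u + 1)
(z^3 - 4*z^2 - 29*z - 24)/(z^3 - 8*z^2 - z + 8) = (z + 3)/(z - 1)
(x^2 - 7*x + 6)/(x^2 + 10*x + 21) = (x^2 - 7*x + 6)/(x^2 + 10*x + 21)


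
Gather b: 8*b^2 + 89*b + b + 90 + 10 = 8*b^2 + 90*b + 100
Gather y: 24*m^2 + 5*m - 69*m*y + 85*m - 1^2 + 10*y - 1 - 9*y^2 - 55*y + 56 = 24*m^2 + 90*m - 9*y^2 + y*(-69*m - 45) + 54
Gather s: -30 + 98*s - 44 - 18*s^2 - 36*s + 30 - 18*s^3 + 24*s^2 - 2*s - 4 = -18*s^3 + 6*s^2 + 60*s - 48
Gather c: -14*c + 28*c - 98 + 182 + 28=14*c + 112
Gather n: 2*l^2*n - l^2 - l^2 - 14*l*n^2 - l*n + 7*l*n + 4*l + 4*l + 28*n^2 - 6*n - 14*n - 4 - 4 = -2*l^2 + 8*l + n^2*(28 - 14*l) + n*(2*l^2 + 6*l - 20) - 8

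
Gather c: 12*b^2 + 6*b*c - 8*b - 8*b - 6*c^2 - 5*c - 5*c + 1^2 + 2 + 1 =12*b^2 - 16*b - 6*c^2 + c*(6*b - 10) + 4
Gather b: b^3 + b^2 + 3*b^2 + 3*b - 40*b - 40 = b^3 + 4*b^2 - 37*b - 40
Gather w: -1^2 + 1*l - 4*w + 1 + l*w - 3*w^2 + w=l - 3*w^2 + w*(l - 3)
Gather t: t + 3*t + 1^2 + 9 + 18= 4*t + 28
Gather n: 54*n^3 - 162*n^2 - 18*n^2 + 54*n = 54*n^3 - 180*n^2 + 54*n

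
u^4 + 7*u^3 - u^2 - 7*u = u*(u - 1)*(u + 1)*(u + 7)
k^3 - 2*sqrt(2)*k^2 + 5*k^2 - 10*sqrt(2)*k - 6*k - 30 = (k + 5)*(k - 3*sqrt(2))*(k + sqrt(2))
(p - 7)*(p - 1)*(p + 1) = p^3 - 7*p^2 - p + 7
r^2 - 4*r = r*(r - 4)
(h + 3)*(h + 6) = h^2 + 9*h + 18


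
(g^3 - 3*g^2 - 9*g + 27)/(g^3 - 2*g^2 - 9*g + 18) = (g - 3)/(g - 2)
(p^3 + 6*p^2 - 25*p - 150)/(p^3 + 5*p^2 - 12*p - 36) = (p^2 - 25)/(p^2 - p - 6)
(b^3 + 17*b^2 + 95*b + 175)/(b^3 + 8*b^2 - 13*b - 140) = (b + 5)/(b - 4)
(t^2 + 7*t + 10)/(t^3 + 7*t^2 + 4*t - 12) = (t + 5)/(t^2 + 5*t - 6)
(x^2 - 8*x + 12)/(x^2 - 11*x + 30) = (x - 2)/(x - 5)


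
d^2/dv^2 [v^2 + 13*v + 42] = 2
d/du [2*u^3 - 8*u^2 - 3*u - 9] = 6*u^2 - 16*u - 3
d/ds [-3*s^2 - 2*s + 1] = -6*s - 2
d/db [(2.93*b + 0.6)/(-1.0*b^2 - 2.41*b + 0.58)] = (2.93*b^2 + 1.2*b + 3.1454)/(1.0*b^4 + 4.82*b^3 + 4.6481*b^2 - 2.7956*b + 0.3364)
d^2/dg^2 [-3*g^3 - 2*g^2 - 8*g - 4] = -18*g - 4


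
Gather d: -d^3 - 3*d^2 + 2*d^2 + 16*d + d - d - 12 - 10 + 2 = -d^3 - d^2 + 16*d - 20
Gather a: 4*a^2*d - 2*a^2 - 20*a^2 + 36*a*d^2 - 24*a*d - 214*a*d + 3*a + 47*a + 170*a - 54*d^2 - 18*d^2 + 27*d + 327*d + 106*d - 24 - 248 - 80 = a^2*(4*d - 22) + a*(36*d^2 - 238*d + 220) - 72*d^2 + 460*d - 352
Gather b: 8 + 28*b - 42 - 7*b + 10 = 21*b - 24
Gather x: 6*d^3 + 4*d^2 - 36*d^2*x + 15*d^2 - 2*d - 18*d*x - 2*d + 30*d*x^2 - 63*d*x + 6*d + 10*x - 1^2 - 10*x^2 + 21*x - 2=6*d^3 + 19*d^2 + 2*d + x^2*(30*d - 10) + x*(-36*d^2 - 81*d + 31) - 3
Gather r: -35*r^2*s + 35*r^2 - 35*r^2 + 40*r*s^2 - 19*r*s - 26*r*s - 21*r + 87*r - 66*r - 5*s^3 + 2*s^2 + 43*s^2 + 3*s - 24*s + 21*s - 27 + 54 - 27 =-35*r^2*s + r*(40*s^2 - 45*s) - 5*s^3 + 45*s^2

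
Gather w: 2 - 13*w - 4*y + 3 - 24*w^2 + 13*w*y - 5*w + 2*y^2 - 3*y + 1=-24*w^2 + w*(13*y - 18) + 2*y^2 - 7*y + 6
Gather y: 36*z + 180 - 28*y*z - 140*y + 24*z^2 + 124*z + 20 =y*(-28*z - 140) + 24*z^2 + 160*z + 200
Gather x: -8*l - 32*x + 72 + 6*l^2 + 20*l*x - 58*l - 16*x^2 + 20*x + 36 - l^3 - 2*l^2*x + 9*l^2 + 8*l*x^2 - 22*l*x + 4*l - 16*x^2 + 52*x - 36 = -l^3 + 15*l^2 - 62*l + x^2*(8*l - 32) + x*(-2*l^2 - 2*l + 40) + 72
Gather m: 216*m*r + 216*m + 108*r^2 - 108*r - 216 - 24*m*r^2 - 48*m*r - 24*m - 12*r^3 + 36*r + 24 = m*(-24*r^2 + 168*r + 192) - 12*r^3 + 108*r^2 - 72*r - 192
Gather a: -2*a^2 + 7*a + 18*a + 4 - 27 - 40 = -2*a^2 + 25*a - 63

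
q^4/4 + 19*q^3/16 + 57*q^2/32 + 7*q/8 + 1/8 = (q/4 + 1/2)*(q + 1/4)*(q + 1/2)*(q + 2)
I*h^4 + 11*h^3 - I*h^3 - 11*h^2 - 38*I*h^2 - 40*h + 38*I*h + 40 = (h - 5*I)*(h - 4*I)*(h - 2*I)*(I*h - I)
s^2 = s^2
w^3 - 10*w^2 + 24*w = w*(w - 6)*(w - 4)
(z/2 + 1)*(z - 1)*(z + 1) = z^3/2 + z^2 - z/2 - 1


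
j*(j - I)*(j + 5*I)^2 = j^4 + 9*I*j^3 - 15*j^2 + 25*I*j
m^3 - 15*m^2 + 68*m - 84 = (m - 7)*(m - 6)*(m - 2)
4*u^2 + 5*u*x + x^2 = (u + x)*(4*u + x)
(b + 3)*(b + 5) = b^2 + 8*b + 15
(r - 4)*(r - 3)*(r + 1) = r^3 - 6*r^2 + 5*r + 12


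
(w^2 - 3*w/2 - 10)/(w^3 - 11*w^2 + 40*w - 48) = (w + 5/2)/(w^2 - 7*w + 12)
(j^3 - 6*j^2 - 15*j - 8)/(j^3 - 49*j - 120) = (j^2 + 2*j + 1)/(j^2 + 8*j + 15)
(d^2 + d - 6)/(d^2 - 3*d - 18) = (d - 2)/(d - 6)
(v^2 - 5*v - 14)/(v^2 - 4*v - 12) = (v - 7)/(v - 6)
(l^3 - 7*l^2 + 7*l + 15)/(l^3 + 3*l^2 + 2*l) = (l^2 - 8*l + 15)/(l*(l + 2))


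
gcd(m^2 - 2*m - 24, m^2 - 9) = 1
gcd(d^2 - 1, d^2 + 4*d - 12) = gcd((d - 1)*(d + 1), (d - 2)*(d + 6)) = 1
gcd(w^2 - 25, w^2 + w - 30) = w - 5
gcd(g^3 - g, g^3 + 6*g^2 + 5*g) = g^2 + g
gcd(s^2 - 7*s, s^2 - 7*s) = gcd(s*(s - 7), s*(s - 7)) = s^2 - 7*s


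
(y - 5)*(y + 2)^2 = y^3 - y^2 - 16*y - 20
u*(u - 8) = u^2 - 8*u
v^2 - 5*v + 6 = (v - 3)*(v - 2)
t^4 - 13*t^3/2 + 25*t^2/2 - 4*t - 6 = (t - 3)*(t - 2)^2*(t + 1/2)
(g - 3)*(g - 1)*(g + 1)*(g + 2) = g^4 - g^3 - 7*g^2 + g + 6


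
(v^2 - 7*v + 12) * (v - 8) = v^3 - 15*v^2 + 68*v - 96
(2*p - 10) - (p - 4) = p - 6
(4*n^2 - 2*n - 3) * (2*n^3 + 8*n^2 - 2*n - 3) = 8*n^5 + 28*n^4 - 30*n^3 - 32*n^2 + 12*n + 9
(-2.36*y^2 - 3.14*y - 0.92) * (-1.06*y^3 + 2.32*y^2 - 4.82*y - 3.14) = 2.5016*y^5 - 2.1468*y^4 + 5.0656*y^3 + 20.4108*y^2 + 14.294*y + 2.8888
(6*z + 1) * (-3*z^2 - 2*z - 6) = -18*z^3 - 15*z^2 - 38*z - 6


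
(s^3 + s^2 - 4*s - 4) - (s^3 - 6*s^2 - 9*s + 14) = 7*s^2 + 5*s - 18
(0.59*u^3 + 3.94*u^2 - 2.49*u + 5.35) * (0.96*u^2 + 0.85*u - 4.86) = 0.5664*u^5 + 4.2839*u^4 - 1.9088*u^3 - 16.1289*u^2 + 16.6489*u - 26.001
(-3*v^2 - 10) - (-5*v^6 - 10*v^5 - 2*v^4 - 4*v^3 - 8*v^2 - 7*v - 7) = 5*v^6 + 10*v^5 + 2*v^4 + 4*v^3 + 5*v^2 + 7*v - 3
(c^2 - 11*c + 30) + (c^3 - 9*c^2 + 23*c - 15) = c^3 - 8*c^2 + 12*c + 15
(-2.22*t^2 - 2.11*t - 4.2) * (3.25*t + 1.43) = -7.215*t^3 - 10.0321*t^2 - 16.6673*t - 6.006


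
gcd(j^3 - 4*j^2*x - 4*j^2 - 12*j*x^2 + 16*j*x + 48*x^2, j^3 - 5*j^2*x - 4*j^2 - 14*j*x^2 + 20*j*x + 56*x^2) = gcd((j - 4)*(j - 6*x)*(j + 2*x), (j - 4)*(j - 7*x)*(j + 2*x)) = j^2 + 2*j*x - 4*j - 8*x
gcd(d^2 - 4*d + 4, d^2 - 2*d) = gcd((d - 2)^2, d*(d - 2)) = d - 2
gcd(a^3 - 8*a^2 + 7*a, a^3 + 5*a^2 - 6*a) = a^2 - a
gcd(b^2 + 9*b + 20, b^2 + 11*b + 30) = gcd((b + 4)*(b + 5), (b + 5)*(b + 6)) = b + 5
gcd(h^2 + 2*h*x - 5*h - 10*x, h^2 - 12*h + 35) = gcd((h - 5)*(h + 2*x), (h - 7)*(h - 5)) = h - 5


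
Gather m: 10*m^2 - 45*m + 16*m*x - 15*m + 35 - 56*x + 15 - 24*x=10*m^2 + m*(16*x - 60) - 80*x + 50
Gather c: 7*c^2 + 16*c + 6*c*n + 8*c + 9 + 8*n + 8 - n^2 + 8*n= 7*c^2 + c*(6*n + 24) - n^2 + 16*n + 17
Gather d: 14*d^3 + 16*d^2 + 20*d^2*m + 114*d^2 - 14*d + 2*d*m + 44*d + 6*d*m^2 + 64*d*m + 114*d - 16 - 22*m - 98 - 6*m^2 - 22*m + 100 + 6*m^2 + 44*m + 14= 14*d^3 + d^2*(20*m + 130) + d*(6*m^2 + 66*m + 144)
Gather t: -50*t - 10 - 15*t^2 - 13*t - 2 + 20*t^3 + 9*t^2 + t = 20*t^3 - 6*t^2 - 62*t - 12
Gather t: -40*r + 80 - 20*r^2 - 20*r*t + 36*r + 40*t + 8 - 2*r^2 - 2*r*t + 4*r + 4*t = -22*r^2 + t*(44 - 22*r) + 88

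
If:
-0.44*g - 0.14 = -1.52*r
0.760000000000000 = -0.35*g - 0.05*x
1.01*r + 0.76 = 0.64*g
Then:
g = 2.45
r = 0.80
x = -32.38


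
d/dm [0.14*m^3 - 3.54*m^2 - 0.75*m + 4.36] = 0.42*m^2 - 7.08*m - 0.75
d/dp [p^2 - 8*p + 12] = 2*p - 8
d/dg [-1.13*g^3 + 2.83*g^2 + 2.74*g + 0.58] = -3.39*g^2 + 5.66*g + 2.74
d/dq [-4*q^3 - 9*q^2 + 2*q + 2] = -12*q^2 - 18*q + 2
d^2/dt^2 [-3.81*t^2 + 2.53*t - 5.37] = -7.62000000000000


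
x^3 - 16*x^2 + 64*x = x*(x - 8)^2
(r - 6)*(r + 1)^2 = r^3 - 4*r^2 - 11*r - 6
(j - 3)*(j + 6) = j^2 + 3*j - 18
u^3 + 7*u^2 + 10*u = u*(u + 2)*(u + 5)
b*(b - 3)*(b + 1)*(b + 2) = b^4 - 7*b^2 - 6*b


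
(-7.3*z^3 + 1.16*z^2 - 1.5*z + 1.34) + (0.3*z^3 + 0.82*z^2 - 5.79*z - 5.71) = -7.0*z^3 + 1.98*z^2 - 7.29*z - 4.37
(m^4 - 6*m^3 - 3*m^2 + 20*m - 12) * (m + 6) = m^5 - 39*m^3 + 2*m^2 + 108*m - 72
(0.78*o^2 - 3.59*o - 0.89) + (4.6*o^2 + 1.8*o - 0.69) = 5.38*o^2 - 1.79*o - 1.58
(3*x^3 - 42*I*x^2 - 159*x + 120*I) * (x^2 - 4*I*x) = 3*x^5 - 54*I*x^4 - 327*x^3 + 756*I*x^2 + 480*x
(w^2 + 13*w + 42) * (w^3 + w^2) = w^5 + 14*w^4 + 55*w^3 + 42*w^2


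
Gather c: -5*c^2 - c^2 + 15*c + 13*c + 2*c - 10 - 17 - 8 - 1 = -6*c^2 + 30*c - 36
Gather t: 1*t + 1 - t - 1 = 0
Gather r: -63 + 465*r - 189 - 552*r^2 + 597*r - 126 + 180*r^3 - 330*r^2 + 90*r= 180*r^3 - 882*r^2 + 1152*r - 378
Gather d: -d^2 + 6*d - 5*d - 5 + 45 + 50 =-d^2 + d + 90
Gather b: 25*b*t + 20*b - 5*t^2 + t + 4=b*(25*t + 20) - 5*t^2 + t + 4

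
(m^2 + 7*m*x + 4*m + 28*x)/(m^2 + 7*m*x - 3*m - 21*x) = (m + 4)/(m - 3)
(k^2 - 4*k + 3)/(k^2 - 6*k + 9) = (k - 1)/(k - 3)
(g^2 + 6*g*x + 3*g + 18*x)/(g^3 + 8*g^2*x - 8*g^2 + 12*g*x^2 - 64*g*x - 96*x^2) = (g + 3)/(g^2 + 2*g*x - 8*g - 16*x)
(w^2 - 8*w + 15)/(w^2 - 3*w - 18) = (-w^2 + 8*w - 15)/(-w^2 + 3*w + 18)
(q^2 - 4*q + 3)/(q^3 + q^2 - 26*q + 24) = (q - 3)/(q^2 + 2*q - 24)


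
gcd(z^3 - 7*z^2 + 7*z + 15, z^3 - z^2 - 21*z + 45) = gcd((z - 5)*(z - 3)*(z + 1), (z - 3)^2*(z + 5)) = z - 3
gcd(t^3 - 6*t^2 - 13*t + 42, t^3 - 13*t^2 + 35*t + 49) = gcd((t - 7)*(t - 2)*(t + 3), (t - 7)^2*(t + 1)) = t - 7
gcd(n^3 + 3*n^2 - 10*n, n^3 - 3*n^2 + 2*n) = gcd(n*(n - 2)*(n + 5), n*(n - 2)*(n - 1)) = n^2 - 2*n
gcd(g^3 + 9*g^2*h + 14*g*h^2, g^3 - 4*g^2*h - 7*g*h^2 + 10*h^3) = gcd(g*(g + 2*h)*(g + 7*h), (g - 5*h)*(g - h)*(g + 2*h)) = g + 2*h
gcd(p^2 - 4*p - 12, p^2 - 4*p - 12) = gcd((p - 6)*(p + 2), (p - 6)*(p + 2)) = p^2 - 4*p - 12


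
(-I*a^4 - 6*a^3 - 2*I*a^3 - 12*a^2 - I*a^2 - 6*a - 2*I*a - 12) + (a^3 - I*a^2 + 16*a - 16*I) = -I*a^4 - 5*a^3 - 2*I*a^3 - 12*a^2 - 2*I*a^2 + 10*a - 2*I*a - 12 - 16*I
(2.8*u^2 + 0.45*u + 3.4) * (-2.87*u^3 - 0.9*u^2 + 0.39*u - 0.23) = -8.036*u^5 - 3.8115*u^4 - 9.071*u^3 - 3.5285*u^2 + 1.2225*u - 0.782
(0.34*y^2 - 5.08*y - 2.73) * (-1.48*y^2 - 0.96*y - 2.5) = -0.5032*y^4 + 7.192*y^3 + 8.0672*y^2 + 15.3208*y + 6.825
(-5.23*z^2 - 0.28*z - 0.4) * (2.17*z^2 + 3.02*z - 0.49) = -11.3491*z^4 - 16.4022*z^3 + 0.8491*z^2 - 1.0708*z + 0.196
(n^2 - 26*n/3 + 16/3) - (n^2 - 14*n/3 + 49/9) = -4*n - 1/9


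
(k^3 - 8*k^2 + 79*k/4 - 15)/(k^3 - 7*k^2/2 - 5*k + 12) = (k - 5/2)/(k + 2)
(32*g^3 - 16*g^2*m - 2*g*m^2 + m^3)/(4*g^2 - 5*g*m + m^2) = (8*g^2 - 2*g*m - m^2)/(g - m)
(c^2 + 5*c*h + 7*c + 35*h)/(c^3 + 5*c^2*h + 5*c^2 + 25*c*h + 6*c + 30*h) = (c + 7)/(c^2 + 5*c + 6)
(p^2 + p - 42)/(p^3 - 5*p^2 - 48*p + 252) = 1/(p - 6)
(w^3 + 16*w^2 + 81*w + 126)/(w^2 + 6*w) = w + 10 + 21/w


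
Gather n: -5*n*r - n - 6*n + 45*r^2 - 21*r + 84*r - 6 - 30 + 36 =n*(-5*r - 7) + 45*r^2 + 63*r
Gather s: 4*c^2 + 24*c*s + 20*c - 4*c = 4*c^2 + 24*c*s + 16*c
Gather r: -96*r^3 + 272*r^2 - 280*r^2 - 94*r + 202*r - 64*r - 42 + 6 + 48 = -96*r^3 - 8*r^2 + 44*r + 12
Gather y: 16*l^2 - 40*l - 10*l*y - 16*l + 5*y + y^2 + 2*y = 16*l^2 - 56*l + y^2 + y*(7 - 10*l)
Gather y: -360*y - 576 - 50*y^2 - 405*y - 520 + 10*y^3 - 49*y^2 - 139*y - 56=10*y^3 - 99*y^2 - 904*y - 1152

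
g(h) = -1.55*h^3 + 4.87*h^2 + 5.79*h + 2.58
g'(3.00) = -6.84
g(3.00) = 21.93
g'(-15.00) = -1186.56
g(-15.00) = 6242.73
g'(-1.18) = -12.18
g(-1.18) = 5.08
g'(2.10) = 5.74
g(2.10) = 21.86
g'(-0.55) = -0.97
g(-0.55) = 1.13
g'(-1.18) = -12.18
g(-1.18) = 5.08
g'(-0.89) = -6.56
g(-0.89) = 2.38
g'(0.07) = 6.45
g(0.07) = 3.01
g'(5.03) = -62.87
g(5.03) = -42.34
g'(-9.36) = -492.76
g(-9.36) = 1646.08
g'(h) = -4.65*h^2 + 9.74*h + 5.79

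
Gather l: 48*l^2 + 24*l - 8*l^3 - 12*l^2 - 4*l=-8*l^3 + 36*l^2 + 20*l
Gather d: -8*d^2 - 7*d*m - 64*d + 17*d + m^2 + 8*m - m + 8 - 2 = -8*d^2 + d*(-7*m - 47) + m^2 + 7*m + 6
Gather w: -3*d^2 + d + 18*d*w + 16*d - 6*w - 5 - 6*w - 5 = -3*d^2 + 17*d + w*(18*d - 12) - 10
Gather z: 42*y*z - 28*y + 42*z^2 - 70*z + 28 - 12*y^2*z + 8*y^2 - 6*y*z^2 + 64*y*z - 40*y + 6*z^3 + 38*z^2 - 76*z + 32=8*y^2 - 68*y + 6*z^3 + z^2*(80 - 6*y) + z*(-12*y^2 + 106*y - 146) + 60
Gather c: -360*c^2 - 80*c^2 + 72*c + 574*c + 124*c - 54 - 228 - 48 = -440*c^2 + 770*c - 330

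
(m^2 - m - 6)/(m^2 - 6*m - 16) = (m - 3)/(m - 8)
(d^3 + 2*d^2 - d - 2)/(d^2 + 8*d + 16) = (d^3 + 2*d^2 - d - 2)/(d^2 + 8*d + 16)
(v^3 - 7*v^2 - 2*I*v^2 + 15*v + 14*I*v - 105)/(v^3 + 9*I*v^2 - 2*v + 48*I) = (v^2 - v*(7 + 5*I) + 35*I)/(v^2 + 6*I*v + 16)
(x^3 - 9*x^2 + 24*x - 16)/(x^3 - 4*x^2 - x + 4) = (x - 4)/(x + 1)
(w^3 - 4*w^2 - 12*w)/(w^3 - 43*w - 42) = w*(-w^2 + 4*w + 12)/(-w^3 + 43*w + 42)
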